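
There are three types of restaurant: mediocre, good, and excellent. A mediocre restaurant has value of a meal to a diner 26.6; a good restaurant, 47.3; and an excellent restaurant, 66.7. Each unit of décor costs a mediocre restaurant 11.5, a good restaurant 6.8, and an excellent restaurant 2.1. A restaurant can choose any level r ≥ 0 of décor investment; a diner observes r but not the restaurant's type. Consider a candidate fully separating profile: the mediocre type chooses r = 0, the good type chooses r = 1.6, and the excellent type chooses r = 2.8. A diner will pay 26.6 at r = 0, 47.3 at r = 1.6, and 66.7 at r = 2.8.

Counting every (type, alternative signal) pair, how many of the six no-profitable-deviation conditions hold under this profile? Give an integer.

3

Mediocre (own payoff 26.6): to r=1.6 gives 47.3 − 11.5×1.6 = 28.9 → profitable ✗; to r=2.8 gives 66.7 − 11.5×2.8 = 34.5 → profitable ✗.
Excellent (own payoff 66.7 − 2.1×2.8 = 60.82): to r=0 gives 26.6 → no gain ✓; to r=1.6 gives 47.3 − 2.1×1.6 = 43.94 → no gain ✓.
Good (own payoff 47.3 − 6.8×1.6 = 36.42): to r=0 gives 26.6 → no gain ✓; to r=2.8 gives 66.7 − 6.8×2.8 = 47.66 → profitable ✗.
3 of the 6 constraints hold; not an equilibrium.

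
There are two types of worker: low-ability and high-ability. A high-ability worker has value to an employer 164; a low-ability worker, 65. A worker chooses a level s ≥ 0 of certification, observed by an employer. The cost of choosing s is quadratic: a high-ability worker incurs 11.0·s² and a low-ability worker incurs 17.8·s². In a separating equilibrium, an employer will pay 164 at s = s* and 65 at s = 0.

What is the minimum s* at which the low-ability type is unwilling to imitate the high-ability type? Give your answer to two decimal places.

The low-ability type at s = 0 receives 65; imitating at s* yields 164 − 17.8·s*².
Indifference: 65 = 164 − 17.8·s*², so s*² = (164 − 65) / 17.8 ≈ 5.5618.
s* = √5.5618 ≈ 2.36.

2.36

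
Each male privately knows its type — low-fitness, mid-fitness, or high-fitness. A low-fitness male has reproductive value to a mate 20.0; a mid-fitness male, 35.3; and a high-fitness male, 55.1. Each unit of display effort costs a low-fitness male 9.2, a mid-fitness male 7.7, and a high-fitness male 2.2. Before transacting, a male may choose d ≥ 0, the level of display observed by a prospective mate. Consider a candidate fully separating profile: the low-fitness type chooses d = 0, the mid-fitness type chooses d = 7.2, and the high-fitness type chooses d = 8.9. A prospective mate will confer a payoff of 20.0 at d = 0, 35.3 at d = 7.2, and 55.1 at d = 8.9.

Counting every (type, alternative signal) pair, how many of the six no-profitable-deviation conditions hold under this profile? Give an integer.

4

Mid-fitness (own payoff 35.3 − 7.7×7.2 = -20.14): to d=0 gives 20.0 → profitable ✗; to d=8.9 gives 55.1 − 7.7×8.9 = -13.43 → profitable ✗.
High-fitness (own payoff 55.1 − 2.2×8.9 = 35.52): to d=0 gives 20.0 → no gain ✓; to d=7.2 gives 35.3 − 2.2×7.2 = 19.46 → no gain ✓.
Low-fitness (own payoff 20.0): to d=7.2 gives 35.3 − 9.2×7.2 = -30.94 → no gain ✓; to d=8.9 gives 55.1 − 9.2×8.9 = -26.78 → no gain ✓.
4 of the 6 constraints hold; not an equilibrium.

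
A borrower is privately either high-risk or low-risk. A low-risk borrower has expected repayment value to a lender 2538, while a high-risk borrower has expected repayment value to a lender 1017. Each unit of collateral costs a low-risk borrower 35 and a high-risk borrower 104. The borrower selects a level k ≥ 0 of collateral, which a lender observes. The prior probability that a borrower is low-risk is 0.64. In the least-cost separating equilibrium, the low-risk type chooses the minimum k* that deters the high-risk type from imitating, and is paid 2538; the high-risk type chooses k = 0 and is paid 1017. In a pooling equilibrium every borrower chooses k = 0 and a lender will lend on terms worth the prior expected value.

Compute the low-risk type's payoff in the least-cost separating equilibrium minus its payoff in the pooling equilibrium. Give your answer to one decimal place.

Least-cost separating signal: k* solves 1017 = 2538 − 104·k*, so k* = (2538 − 1017)/104 = 14.625.
Low-risk type's separating payoff: 2538 − 35 × k* = 2538 − 35 × (2538 − 1017)/104 = 2538 − 53235/104 = 2026.125.
Pooling payoff: 0.64 × 2538 + 0.36 × 1017 = 1990.44.
Difference: 2026.125 − 1990.44 = 35.685, i.e. 35.7 to one decimal place.
The low-risk type prefers to separate.

35.7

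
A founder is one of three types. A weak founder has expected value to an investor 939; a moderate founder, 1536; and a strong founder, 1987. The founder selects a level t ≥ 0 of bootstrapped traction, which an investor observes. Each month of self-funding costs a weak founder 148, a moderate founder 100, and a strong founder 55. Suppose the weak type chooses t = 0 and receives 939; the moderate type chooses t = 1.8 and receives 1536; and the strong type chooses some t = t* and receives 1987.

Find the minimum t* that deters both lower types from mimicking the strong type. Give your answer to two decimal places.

7.08

Moderate type (on-path payoff 1536 − 100×1.8 = 1356) won't mimic when 1356 ≥ 1987 − 100·t*, i.e. t* ≥ 6.31.
Weak type (on-path payoff 939) won't mimic when 939 ≥ 1987 − 148·t*, i.e. t* ≥ 7.08.
Both must hold, so t* = max(7.08, 6.31) = 7.08. The weak type's constraint binds.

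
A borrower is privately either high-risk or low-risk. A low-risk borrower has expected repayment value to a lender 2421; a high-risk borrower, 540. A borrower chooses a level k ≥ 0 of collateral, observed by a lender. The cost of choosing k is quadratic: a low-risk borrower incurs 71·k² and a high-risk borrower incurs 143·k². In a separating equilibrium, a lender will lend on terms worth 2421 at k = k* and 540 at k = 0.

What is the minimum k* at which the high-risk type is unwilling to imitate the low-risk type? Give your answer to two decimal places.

The high-risk type at k = 0 receives 540; imitating at k* yields 2421 − 143·k*².
Indifference: 540 = 2421 − 143·k*², so k*² = (2421 − 540) / 143 ≈ 13.1538.
k* = √13.1538 ≈ 3.63.

3.63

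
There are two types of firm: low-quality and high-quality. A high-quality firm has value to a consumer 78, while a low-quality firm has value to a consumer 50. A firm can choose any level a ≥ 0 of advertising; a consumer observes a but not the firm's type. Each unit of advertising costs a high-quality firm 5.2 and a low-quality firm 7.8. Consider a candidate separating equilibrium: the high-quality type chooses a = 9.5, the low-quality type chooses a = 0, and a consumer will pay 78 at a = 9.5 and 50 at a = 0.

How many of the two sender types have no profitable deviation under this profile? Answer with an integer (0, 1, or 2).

High-quality type: signal → 78 − 5.2 × 9.5 = 28.6; deviate to 0 → 50. IC fails (28.6 < 50).
Low-quality type: stay at 0 → 50; mimic → 78 − 7.8 × 9.5 = 3.9. IC holds (50 ≥ 3.9).
1 of 2 constraints hold, so this profile is not an equilibrium.

1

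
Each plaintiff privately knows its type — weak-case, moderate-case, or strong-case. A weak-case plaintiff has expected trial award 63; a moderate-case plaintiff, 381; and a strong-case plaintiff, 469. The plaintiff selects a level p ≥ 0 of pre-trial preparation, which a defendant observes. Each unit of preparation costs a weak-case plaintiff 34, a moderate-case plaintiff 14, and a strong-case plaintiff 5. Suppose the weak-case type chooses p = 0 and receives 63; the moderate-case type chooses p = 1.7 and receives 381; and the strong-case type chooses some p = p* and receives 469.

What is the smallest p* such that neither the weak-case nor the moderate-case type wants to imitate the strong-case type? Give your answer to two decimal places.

Weak-case type (on-path payoff 63) won't mimic when 63 ≥ 469 − 34·p*, i.e. p* ≥ 11.94.
Moderate-case type (on-path payoff 381 − 14×1.7 = 357.2) won't mimic when 357.2 ≥ 469 − 14·p*, i.e. p* ≥ 7.99.
Both must hold, so p* = max(11.94, 7.99) = 11.94. The weak-case type's constraint binds.

11.94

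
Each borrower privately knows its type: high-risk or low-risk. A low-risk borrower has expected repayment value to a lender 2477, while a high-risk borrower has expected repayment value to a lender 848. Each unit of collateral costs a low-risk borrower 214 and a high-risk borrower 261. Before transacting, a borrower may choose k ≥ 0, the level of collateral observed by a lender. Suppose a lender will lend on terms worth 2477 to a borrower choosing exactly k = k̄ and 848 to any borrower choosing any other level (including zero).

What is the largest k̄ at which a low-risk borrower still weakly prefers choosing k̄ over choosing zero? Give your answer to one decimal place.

Choosing k̄ yields the low-risk type 2477 − 214·k̄; choosing zero yields 848.
The low-risk type is indifferent at 2477 − 214·k̄ = 848, i.e. k̄ = (2477 − 848) / 214 ≈ 7.6.
For any k̄ above 7.6 the low-risk type would rather pool at zero, so separation collapses.

7.6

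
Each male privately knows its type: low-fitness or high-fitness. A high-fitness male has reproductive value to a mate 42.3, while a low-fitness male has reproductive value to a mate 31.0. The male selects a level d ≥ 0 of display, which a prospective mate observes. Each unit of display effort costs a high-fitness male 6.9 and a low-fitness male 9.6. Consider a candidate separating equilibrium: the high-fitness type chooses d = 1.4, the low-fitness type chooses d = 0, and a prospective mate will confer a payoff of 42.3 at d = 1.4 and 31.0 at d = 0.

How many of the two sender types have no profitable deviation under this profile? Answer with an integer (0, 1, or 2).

Low-fitness type: stay at 0 → 31.0; mimic → 42.3 − 9.6 × 1.4 = 28.86. IC holds (31.0 ≥ 28.86).
High-fitness type: signal → 42.3 − 6.9 × 1.4 = 32.64; deviate to 0 → 31.0. IC holds (32.64 ≥ 31.0).
2 of 2 constraints hold, so this is a separating equilibrium.

2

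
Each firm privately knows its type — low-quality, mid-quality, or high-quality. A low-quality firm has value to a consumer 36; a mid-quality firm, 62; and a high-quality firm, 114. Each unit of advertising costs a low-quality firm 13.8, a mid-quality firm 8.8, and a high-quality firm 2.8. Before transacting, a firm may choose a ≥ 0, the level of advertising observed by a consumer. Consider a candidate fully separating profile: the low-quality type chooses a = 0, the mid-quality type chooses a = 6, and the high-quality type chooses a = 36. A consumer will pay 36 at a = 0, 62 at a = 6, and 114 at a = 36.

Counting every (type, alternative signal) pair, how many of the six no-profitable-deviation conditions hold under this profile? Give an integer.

3

High-quality (own payoff 114 − 2.8×36 = 13.2): to a=0 gives 36 → profitable ✗; to a=6 gives 62 − 2.8×6 = 45.2 → profitable ✗.
Low-quality (own payoff 36): to a=6 gives 62 − 13.8×6 = -20.8 → no gain ✓; to a=36 gives 114 − 13.8×36 = -382.8 → no gain ✓.
Mid-quality (own payoff 62 − 8.8×6 = 9.2): to a=0 gives 36 → profitable ✗; to a=36 gives 114 − 8.8×36 = -202.8 → no gain ✓.
3 of the 6 constraints hold; not an equilibrium.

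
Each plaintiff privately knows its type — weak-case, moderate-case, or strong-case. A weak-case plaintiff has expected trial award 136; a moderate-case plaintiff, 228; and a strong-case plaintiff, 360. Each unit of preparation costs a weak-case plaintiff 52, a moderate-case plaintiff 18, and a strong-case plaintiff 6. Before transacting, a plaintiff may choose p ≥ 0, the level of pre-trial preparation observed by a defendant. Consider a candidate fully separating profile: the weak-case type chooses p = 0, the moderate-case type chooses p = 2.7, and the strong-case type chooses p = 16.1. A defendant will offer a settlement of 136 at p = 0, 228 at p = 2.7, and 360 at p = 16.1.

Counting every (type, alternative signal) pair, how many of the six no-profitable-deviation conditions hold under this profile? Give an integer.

6

Moderate-case (own payoff 228 − 18×2.7 = 179.4): to p=0 gives 136 → no gain ✓; to p=16.1 gives 360 − 18×16.1 = 70.2 → no gain ✓.
Weak-case (own payoff 136): to p=2.7 gives 228 − 52×2.7 = 87.6 → no gain ✓; to p=16.1 gives 360 − 52×16.1 = -477.2 → no gain ✓.
Strong-case (own payoff 360 − 6×16.1 = 263.4): to p=0 gives 136 → no gain ✓; to p=2.7 gives 228 − 6×2.7 = 211.8 → no gain ✓.
6 of the 6 constraints hold; this profile is a separating equilibrium.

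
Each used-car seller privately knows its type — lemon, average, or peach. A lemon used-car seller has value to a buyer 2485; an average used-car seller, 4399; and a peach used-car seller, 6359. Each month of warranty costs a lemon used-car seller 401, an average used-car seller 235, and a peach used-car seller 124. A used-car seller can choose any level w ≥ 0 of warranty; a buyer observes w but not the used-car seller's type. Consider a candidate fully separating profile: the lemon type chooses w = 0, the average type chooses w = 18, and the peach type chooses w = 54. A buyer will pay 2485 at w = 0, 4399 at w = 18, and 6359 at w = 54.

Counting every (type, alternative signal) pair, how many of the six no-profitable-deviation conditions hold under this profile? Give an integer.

Lemon (own payoff 2485): to w=18 gives 4399 − 401×18 = -2819 → no gain ✓; to w=54 gives 6359 − 401×54 = -15295 → no gain ✓.
Average (own payoff 4399 − 235×18 = 169): to w=0 gives 2485 → profitable ✗; to w=54 gives 6359 − 235×54 = -6331 → no gain ✓.
Peach (own payoff 6359 − 124×54 = -337): to w=0 gives 2485 → profitable ✗; to w=18 gives 4399 − 124×18 = 2167 → profitable ✗.
3 of the 6 constraints hold; not an equilibrium.

3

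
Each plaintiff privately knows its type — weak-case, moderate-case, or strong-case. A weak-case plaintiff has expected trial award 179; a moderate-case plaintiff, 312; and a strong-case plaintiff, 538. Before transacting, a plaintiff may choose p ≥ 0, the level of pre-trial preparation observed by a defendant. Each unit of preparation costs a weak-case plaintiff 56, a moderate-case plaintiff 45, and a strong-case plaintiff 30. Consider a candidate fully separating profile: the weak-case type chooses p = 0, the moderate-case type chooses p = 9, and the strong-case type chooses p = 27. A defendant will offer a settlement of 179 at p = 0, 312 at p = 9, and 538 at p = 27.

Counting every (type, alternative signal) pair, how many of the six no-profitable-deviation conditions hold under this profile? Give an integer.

Moderate-case (own payoff 312 − 45×9 = -93): to p=0 gives 179 → profitable ✗; to p=27 gives 538 − 45×27 = -677 → no gain ✓.
Weak-case (own payoff 179): to p=9 gives 312 − 56×9 = -192 → no gain ✓; to p=27 gives 538 − 56×27 = -974 → no gain ✓.
Strong-case (own payoff 538 − 30×27 = -272): to p=0 gives 179 → profitable ✗; to p=9 gives 312 − 30×9 = 42 → profitable ✗.
3 of the 6 constraints hold; not an equilibrium.

3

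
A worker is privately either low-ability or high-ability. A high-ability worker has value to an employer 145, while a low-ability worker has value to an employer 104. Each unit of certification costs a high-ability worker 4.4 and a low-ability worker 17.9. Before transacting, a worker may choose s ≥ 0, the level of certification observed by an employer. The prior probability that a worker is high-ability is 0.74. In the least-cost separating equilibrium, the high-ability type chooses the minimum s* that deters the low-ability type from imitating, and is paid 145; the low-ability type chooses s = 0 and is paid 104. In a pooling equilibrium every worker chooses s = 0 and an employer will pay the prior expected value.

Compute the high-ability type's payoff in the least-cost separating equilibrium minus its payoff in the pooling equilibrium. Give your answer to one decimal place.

Least-cost separating signal: s* solves 104 = 145 − 17.9·s*, so s* = (145 − 104)/17.9 ≈ 2.2905.
High-ability type's separating payoff: 145 − 4.4 × s* = 145 − 4.4 × (145 − 104)/17.9 = 145 − 180.4/17.9 ≈ 134.922.
Pooling payoff: 0.74 × 145 + 0.26 × 104 = 134.34.
Difference: 134.922 − 134.34 = 0.582, i.e. 0.6 to one decimal place.
The high-ability type prefers to separate.

0.6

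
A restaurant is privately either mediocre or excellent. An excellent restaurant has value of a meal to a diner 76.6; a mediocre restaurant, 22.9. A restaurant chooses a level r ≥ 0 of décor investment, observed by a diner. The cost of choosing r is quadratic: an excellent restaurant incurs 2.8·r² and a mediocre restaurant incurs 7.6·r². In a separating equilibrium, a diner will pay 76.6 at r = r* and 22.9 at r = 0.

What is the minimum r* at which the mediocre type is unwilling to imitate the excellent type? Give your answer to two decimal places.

2.66

The mediocre type at r = 0 receives 22.9; imitating at r* yields 76.6 − 7.6·r*².
Indifference: 22.9 = 76.6 − 7.6·r*², so r*² = (76.6 − 22.9) / 7.6 ≈ 7.0658.
r* = √7.0658 ≈ 2.66.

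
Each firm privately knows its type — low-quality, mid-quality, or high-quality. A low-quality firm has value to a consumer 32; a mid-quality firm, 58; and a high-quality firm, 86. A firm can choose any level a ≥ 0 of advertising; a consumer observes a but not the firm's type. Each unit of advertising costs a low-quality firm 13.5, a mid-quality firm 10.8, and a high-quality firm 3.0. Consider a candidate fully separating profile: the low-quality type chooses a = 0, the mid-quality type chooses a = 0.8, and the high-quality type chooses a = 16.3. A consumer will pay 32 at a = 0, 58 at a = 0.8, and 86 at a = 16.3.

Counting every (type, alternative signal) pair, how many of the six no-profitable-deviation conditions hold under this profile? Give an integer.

High-quality (own payoff 86 − 3.0×16.3 = 37.1): to a=0 gives 32 → no gain ✓; to a=0.8 gives 58 − 3.0×0.8 = 55.6 → profitable ✗.
Low-quality (own payoff 32): to a=0.8 gives 58 − 13.5×0.8 = 47.2 → profitable ✗; to a=16.3 gives 86 − 13.5×16.3 = -134.05 → no gain ✓.
Mid-quality (own payoff 58 − 10.8×0.8 = 49.36): to a=0 gives 32 → no gain ✓; to a=16.3 gives 86 − 10.8×16.3 = -90.04 → no gain ✓.
4 of the 6 constraints hold; not an equilibrium.

4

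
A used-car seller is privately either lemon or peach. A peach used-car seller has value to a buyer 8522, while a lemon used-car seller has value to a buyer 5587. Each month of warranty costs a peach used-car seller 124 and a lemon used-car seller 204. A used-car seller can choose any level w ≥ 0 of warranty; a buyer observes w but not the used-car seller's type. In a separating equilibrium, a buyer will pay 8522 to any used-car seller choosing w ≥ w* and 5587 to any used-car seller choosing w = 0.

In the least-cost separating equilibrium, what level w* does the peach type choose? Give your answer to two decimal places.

A lemon used-car seller choosing w = 0 receives 5587.
Imitating at w* instead would pay 8522 at cost 204·w*, netting 8522 − 204·w*.
Indifference: 5587 = 8522 − 204·w*, so w* = (8522 − 5587) / 204 ≈ 14.39.
At w* the lemon type's incentive constraint just binds; the peach type strictly prefers w* since its per-unit cost is lower.

14.39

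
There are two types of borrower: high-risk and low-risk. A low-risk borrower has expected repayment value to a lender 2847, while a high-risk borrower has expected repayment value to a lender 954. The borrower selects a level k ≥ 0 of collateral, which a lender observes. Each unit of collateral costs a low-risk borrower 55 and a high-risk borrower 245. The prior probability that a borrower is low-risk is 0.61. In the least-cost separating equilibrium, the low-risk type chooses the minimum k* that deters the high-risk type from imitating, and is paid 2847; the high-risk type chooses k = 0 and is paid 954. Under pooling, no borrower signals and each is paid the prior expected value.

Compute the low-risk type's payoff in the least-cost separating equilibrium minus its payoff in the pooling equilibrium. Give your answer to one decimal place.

313.3

Least-cost separating signal: k* solves 954 = 2847 − 245·k*, so k* = (2847 − 954)/245 ≈ 7.7265.
Low-risk type's separating payoff: 2847 − 55 × k* = 2847 − 55 × (2847 − 954)/245 = 2847 − 104115/245 ≈ 2422.041.
Pooling payoff: 0.61 × 2847 + 0.39 × 954 = 2108.73.
Difference: 2422.041 − 2108.73 = 313.311, i.e. 313.3 to one decimal place.
The low-risk type prefers to separate.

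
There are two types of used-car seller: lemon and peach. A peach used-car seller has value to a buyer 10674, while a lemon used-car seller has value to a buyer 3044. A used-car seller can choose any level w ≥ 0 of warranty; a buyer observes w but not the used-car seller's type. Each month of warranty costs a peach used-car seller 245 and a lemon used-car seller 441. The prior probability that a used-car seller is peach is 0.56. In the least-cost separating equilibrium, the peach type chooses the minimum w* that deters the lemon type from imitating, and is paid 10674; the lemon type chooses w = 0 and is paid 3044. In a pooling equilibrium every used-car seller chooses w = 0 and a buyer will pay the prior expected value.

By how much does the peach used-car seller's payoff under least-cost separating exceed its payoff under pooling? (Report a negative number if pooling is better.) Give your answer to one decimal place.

Least-cost separating signal: w* solves 3044 = 10674 − 441·w*, so w* = (10674 − 3044)/441 ≈ 17.3016.
Peach type's separating payoff: 10674 − 245 × w* = 10674 − 245 × (10674 − 3044)/441 = 10674 − 1869350/441 ≈ 6435.111.
Pooling payoff: 0.56 × 10674 + 0.44 × 3044 = 7316.8.
Difference: 6435.111 − 7316.8 = -881.689, i.e. -881.7 to one decimal place.
The peach type would prefer the pooling outcome.

-881.7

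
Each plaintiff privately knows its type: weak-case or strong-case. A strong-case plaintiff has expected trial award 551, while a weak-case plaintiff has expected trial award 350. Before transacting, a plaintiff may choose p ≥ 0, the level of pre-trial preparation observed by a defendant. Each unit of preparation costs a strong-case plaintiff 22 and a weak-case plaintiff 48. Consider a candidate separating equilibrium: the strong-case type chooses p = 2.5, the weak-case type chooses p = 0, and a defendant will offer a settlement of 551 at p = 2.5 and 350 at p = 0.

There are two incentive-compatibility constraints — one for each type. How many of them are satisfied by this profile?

Weak-case type: stay at 0 → 350; mimic → 551 − 48 × 2.5 = 431. IC fails (350 < 431).
Strong-case type: signal → 551 − 22 × 2.5 = 496; deviate to 0 → 350. IC holds (496 ≥ 350).
1 of 2 constraints hold, so this profile is not an equilibrium.

1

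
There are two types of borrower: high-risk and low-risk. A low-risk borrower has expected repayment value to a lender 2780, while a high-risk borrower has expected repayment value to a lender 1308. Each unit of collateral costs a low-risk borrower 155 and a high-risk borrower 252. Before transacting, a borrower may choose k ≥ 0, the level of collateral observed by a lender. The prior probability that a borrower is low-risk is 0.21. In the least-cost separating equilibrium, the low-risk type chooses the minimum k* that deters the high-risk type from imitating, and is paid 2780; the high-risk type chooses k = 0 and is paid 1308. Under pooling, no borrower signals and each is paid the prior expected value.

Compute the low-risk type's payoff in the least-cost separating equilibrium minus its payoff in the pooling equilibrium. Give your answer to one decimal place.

Least-cost separating signal: k* solves 1308 = 2780 − 252·k*, so k* = (2780 − 1308)/252 ≈ 5.8413.
Low-risk type's separating payoff: 2780 − 155 × k* = 2780 − 155 × (2780 − 1308)/252 = 2780 − 228160/252 ≈ 1874.603.
Pooling payoff: 0.21 × 2780 + 0.79 × 1308 = 1617.12.
Difference: 1874.603 − 1617.12 = 257.483, i.e. 257.5 to one decimal place.
The low-risk type prefers to separate.

257.5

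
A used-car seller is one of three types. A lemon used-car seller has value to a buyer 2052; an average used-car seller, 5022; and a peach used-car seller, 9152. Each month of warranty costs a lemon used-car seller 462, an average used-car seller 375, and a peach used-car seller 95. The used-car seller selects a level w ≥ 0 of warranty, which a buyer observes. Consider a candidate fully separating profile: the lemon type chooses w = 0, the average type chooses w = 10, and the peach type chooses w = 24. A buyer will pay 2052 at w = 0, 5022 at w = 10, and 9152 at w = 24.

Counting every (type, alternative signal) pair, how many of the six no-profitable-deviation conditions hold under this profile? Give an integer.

5

Lemon (own payoff 2052): to w=10 gives 5022 − 462×10 = 402 → no gain ✓; to w=24 gives 9152 − 462×24 = -1936 → no gain ✓.
Average (own payoff 5022 − 375×10 = 1272): to w=0 gives 2052 → profitable ✗; to w=24 gives 9152 − 375×24 = 152 → no gain ✓.
Peach (own payoff 9152 − 95×24 = 6872): to w=0 gives 2052 → no gain ✓; to w=10 gives 5022 − 95×10 = 4072 → no gain ✓.
5 of the 6 constraints hold; not an equilibrium.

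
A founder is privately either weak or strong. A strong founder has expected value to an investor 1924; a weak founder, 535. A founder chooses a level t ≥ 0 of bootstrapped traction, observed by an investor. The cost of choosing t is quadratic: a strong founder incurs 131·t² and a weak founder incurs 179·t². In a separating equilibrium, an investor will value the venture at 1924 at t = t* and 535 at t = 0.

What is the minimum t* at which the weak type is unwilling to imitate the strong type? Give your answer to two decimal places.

2.79

The weak type at t = 0 receives 535; imitating at t* yields 1924 − 179·t*².
Indifference: 535 = 1924 − 179·t*², so t*² = (1924 − 535) / 179 ≈ 7.7598.
t* = √7.7598 ≈ 2.79.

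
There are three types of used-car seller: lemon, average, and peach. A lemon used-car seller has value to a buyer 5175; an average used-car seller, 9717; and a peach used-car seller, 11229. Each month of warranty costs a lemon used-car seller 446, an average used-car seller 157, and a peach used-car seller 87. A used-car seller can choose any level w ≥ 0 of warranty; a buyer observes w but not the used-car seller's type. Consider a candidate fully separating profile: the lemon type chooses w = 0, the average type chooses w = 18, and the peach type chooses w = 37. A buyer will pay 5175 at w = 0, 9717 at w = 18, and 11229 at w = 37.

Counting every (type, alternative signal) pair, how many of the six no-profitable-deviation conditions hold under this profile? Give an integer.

5

Average (own payoff 9717 − 157×18 = 6891): to w=0 gives 5175 → no gain ✓; to w=37 gives 11229 − 157×37 = 5420 → no gain ✓.
Peach (own payoff 11229 − 87×37 = 8010): to w=0 gives 5175 → no gain ✓; to w=18 gives 9717 − 87×18 = 8151 → profitable ✗.
Lemon (own payoff 5175): to w=18 gives 9717 − 446×18 = 1689 → no gain ✓; to w=37 gives 11229 − 446×37 = -5273 → no gain ✓.
5 of the 6 constraints hold; not an equilibrium.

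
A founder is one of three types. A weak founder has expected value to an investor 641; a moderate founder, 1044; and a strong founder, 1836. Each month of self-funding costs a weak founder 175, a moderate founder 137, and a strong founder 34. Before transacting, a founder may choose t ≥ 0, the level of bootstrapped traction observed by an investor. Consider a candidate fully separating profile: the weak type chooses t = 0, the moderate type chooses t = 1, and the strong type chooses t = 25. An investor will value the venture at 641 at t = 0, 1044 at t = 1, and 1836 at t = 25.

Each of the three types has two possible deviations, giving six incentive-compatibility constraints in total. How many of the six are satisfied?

Moderate (own payoff 1044 − 137×1 = 907): to t=0 gives 641 → no gain ✓; to t=25 gives 1836 − 137×25 = -1589 → no gain ✓.
Strong (own payoff 1836 − 34×25 = 986): to t=0 gives 641 → no gain ✓; to t=1 gives 1044 − 34×1 = 1010 → profitable ✗.
Weak (own payoff 641): to t=1 gives 1044 − 175×1 = 869 → profitable ✗; to t=25 gives 1836 − 175×25 = -2539 → no gain ✓.
4 of the 6 constraints hold; not an equilibrium.

4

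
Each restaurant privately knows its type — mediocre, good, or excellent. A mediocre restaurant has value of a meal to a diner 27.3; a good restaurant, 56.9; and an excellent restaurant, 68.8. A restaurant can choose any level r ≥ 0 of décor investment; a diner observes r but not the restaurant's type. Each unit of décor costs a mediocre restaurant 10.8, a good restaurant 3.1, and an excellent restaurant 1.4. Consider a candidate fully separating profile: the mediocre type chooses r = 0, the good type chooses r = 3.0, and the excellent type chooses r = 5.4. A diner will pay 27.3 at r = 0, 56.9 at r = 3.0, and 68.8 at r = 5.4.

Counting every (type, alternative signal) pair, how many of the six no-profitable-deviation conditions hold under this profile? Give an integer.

5

Excellent (own payoff 68.8 − 1.4×5.4 = 61.24): to r=0 gives 27.3 → no gain ✓; to r=3.0 gives 56.9 − 1.4×3.0 = 52.7 → no gain ✓.
Good (own payoff 56.9 − 3.1×3.0 = 47.6): to r=0 gives 27.3 → no gain ✓; to r=5.4 gives 68.8 − 3.1×5.4 = 52.06 → profitable ✗.
Mediocre (own payoff 27.3): to r=3.0 gives 56.9 − 10.8×3.0 = 24.5 → no gain ✓; to r=5.4 gives 68.8 − 10.8×5.4 = 10.48 → no gain ✓.
5 of the 6 constraints hold; not an equilibrium.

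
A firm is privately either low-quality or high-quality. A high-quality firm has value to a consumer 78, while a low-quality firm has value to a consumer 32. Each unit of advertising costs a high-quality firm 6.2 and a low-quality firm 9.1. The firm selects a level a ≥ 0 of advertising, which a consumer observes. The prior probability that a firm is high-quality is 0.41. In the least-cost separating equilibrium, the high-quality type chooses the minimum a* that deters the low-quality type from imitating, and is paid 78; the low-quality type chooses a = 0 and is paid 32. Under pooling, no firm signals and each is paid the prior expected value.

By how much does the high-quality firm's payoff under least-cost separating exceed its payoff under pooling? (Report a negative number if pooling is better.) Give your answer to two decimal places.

-4.20

Least-cost separating signal: a* solves 32 = 78 − 9.1·a*, so a* = (78 − 32)/9.1 ≈ 5.0549.
High-quality type's separating payoff: 78 − 6.2 × a* = 78 − 6.2 × (78 − 32)/9.1 = 78 − 285.2/9.1 ≈ 46.6593.
Pooling payoff: 0.41 × 78 + 0.59 × 32 = 50.86.
Difference: 46.6593 − 50.86 = -4.2007, i.e. -4.20 to two decimal places.
The high-quality type would prefer the pooling outcome.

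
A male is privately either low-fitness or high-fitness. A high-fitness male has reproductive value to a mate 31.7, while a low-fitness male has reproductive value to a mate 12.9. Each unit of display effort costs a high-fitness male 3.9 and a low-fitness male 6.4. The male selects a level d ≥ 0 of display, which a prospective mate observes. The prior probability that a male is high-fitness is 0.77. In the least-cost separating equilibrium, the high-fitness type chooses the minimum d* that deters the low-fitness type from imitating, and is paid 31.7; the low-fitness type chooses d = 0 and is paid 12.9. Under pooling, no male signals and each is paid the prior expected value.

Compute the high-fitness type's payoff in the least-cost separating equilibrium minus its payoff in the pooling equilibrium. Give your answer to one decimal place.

-7.1

Least-cost separating signal: d* solves 12.9 = 31.7 − 6.4·d*, so d* = (31.7 − 12.9)/6.4 = 2.9375.
High-fitness type's separating payoff: 31.7 − 3.9 × d* = 31.7 − 3.9 × (31.7 − 12.9)/6.4 = 31.7 − 73.32/6.4 ≈ 20.244.
Pooling payoff: 0.77 × 31.7 + 0.23 × 12.9 = 27.376.
Difference: 20.244 − 27.376 = -7.132, i.e. -7.1 to one decimal place.
The high-fitness type would prefer the pooling outcome.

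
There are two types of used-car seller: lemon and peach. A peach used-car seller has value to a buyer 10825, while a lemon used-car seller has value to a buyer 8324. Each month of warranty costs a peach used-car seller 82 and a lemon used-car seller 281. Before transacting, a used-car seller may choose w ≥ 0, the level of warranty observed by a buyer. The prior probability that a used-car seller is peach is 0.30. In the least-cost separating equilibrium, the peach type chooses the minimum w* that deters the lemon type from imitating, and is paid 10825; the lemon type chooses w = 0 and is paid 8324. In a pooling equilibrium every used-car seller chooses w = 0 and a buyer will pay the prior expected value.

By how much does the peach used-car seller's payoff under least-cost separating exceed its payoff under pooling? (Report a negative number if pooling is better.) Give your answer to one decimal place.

Least-cost separating signal: w* solves 8324 = 10825 − 281·w*, so w* = (10825 − 8324)/281 ≈ 8.9004.
Peach type's separating payoff: 10825 − 82 × w* = 10825 − 82 × (10825 − 8324)/281 = 10825 − 205082/281 ≈ 10095.171.
Pooling payoff: 0.30 × 10825 + 0.70 × 8324 = 9074.3.
Difference: 10095.171 − 9074.3 = 1020.871, i.e. 1020.9 to one decimal place.
The peach type prefers to separate.

1020.9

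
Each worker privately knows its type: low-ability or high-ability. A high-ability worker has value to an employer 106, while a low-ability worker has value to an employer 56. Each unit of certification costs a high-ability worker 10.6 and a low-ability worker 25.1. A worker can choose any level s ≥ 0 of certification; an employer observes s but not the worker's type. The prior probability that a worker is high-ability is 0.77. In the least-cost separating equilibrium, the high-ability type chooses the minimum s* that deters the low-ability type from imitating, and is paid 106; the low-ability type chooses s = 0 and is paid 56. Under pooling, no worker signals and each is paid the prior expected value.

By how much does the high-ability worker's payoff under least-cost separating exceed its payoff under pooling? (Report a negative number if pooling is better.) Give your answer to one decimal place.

-9.6

Least-cost separating signal: s* solves 56 = 106 − 25.1·s*, so s* = (106 − 56)/25.1 ≈ 1.9920.
High-ability type's separating payoff: 106 − 10.6 × s* = 106 − 10.6 × (106 − 56)/25.1 = 106 − 530/25.1 ≈ 84.884.
Pooling payoff: 0.77 × 106 + 0.23 × 56 = 94.5.
Difference: 84.884 − 94.5 = -9.616, i.e. -9.6 to one decimal place.
The high-ability type would prefer the pooling outcome.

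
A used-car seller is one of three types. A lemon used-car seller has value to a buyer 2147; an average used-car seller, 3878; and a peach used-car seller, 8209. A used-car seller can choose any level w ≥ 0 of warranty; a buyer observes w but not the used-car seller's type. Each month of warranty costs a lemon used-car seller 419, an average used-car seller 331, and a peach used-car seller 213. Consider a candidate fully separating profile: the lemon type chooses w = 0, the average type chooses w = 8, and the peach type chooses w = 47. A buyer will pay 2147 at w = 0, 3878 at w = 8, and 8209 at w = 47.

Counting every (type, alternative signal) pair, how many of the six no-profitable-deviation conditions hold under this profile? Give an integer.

3

Lemon (own payoff 2147): to w=8 gives 3878 − 419×8 = 526 → no gain ✓; to w=47 gives 8209 − 419×47 = -11484 → no gain ✓.
Peach (own payoff 8209 − 213×47 = -1802): to w=0 gives 2147 → profitable ✗; to w=8 gives 3878 − 213×8 = 2174 → profitable ✗.
Average (own payoff 3878 − 331×8 = 1230): to w=0 gives 2147 → profitable ✗; to w=47 gives 8209 − 331×47 = -7348 → no gain ✓.
3 of the 6 constraints hold; not an equilibrium.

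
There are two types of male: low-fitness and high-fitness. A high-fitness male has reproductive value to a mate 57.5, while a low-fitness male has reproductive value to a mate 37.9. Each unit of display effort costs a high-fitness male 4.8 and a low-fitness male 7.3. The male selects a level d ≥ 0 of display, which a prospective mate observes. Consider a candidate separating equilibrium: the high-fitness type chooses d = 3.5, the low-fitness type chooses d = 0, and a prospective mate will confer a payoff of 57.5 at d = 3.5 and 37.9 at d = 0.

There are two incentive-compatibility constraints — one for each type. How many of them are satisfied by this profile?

High-fitness type: signal → 57.5 − 4.8 × 3.5 = 40.7; deviate to 0 → 37.9. IC holds (40.7 ≥ 37.9).
Low-fitness type: stay at 0 → 37.9; mimic → 57.5 − 7.3 × 3.5 = 31.95. IC holds (37.9 ≥ 31.95).
2 of 2 constraints hold, so this is a separating equilibrium.

2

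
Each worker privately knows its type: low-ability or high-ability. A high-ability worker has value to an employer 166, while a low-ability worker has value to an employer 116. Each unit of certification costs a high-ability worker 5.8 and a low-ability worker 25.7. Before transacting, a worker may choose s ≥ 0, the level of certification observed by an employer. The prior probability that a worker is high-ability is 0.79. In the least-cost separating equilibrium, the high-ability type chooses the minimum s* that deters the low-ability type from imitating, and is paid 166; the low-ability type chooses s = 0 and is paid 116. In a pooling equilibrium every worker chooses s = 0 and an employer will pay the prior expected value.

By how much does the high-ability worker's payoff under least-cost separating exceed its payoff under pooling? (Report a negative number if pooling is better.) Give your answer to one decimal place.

-0.8

Least-cost separating signal: s* solves 116 = 166 − 25.7·s*, so s* = (166 − 116)/25.7 ≈ 1.9455.
High-ability type's separating payoff: 166 − 5.8 × s* = 166 − 5.8 × (166 − 116)/25.7 = 166 − 290/25.7 ≈ 154.716.
Pooling payoff: 0.79 × 166 + 0.21 × 116 = 155.5.
Difference: 154.716 − 155.5 = -0.784, i.e. -0.8 to one decimal place.
The high-ability type would prefer the pooling outcome.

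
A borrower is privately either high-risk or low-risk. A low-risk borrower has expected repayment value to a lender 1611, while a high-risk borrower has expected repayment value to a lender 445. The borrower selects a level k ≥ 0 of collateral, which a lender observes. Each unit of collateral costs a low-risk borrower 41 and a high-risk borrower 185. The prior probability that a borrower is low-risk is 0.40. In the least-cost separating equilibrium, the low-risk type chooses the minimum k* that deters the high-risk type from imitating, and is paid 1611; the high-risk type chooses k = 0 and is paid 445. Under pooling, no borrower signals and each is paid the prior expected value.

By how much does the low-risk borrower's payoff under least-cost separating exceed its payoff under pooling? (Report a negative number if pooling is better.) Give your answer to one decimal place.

Least-cost separating signal: k* solves 445 = 1611 − 185·k*, so k* = (1611 − 445)/185 ≈ 6.3027.
Low-risk type's separating payoff: 1611 − 41 × k* = 1611 − 41 × (1611 − 445)/185 = 1611 − 47806/185 ≈ 1352.589.
Pooling payoff: 0.40 × 1611 + 0.60 × 445 = 911.4.
Difference: 1352.589 − 911.4 = 441.189, i.e. 441.2 to one decimal place.
The low-risk type prefers to separate.

441.2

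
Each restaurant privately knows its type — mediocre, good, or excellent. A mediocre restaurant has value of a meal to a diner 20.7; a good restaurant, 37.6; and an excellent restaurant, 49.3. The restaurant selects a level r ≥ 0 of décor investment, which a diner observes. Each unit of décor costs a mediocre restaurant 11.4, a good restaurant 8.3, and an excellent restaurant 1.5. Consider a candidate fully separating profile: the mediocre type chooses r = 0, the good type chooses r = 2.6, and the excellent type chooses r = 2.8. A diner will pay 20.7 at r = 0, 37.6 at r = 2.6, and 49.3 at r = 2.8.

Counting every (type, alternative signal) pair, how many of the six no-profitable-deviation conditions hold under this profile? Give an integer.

4

Good (own payoff 37.6 − 8.3×2.6 = 16.02): to r=0 gives 20.7 → profitable ✗; to r=2.8 gives 49.3 − 8.3×2.8 = 26.06 → profitable ✗.
Mediocre (own payoff 20.7): to r=2.6 gives 37.6 − 11.4×2.6 = 7.96 → no gain ✓; to r=2.8 gives 49.3 − 11.4×2.8 = 17.38 → no gain ✓.
Excellent (own payoff 49.3 − 1.5×2.8 = 45.1): to r=0 gives 20.7 → no gain ✓; to r=2.6 gives 37.6 − 1.5×2.6 = 33.7 → no gain ✓.
4 of the 6 constraints hold; not an equilibrium.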